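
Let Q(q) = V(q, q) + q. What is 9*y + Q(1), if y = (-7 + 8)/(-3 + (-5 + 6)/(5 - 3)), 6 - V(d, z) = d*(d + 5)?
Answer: -13/5 ≈ -2.6000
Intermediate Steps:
V(d, z) = 6 - d*(5 + d) (V(d, z) = 6 - d*(d + 5) = 6 - d*(5 + d))
y = -2/5 (y = 1/(-3 + 1/2) = 1/(-5/2) = 1*(-2/5) = -2/5 ≈ -0.40000)
Q(q) = 6 - q**2 - 4*q (Q(q) = (6 - q**2 - 5*q) + q = 6 - q**2 - 4*q)
9*y + Q(1) = 9*(-2/5) + (6 - 1*1**2 - 4*1) = -18/5 + (6 - 1*1 - 4) = -18/5 + (6 - 1 - 4) = -18/5 + 1 = -13/5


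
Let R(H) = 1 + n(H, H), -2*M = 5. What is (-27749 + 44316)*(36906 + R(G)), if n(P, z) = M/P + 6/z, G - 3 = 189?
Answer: 234792411265/384 ≈ 6.1144e+8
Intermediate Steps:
M = -5/2 (M = -½*5 = -5/2 ≈ -2.5000)
G = 192 (G = 3 + 189 = 192)
n(P, z) = 6/z - 5/(2*P) (n(P, z) = -5/(2*P) + 6/z = 6/z - 5/(2*P))
R(H) = 1 + 7/(2*H) (R(H) = 1 + (6/H - 5/(2*H)) = 1 + 7/(2*H))
(-27749 + 44316)*(36906 + R(G)) = (-27749 + 44316)*(36906 + (7/2 + 192)/192) = 16567*(36906 + (1/192)*(391/2)) = 16567*(36906 + 391/384) = 16567*(14172295/384) = 234792411265/384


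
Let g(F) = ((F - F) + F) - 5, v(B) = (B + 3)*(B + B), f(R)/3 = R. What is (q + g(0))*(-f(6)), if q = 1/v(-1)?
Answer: 189/2 ≈ 94.500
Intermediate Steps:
f(R) = 3*R
v(B) = 2*B*(3 + B) (v(B) = (3 + B)*(2*B) = 2*B*(3 + B))
q = -¼ (q = 1/(2*(-1)*(3 - 1)) = 1/(2*(-1)*2) = 1/(-4) = -¼ ≈ -0.25000)
g(F) = -5 + F (g(F) = (0 + F) - 5 = F - 5 = -5 + F)
(q + g(0))*(-f(6)) = (-¼ + (-5 + 0))*(-3*6) = (-¼ - 5)*(-1*18) = -21/4*(-18) = 189/2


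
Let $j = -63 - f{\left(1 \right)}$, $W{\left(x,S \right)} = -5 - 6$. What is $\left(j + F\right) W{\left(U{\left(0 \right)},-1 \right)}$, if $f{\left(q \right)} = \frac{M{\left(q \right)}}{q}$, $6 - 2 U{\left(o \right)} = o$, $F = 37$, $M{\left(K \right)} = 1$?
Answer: $297$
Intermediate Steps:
$U{\left(o \right)} = 3 - \frac{o}{2}$
$f{\left(q \right)} = \frac{1}{q}$ ($f{\left(q \right)} = 1 \frac{1}{q} = \frac{1}{q}$)
$W{\left(x,S \right)} = -11$ ($W{\left(x,S \right)} = -5 - 6 = -11$)
$j = -64$ ($j = -63 - 1^{-1} = -63 - 1 = -64$)
$\left(j + F\right) W{\left(U{\left(0 \right)},-1 \right)} = \left(-64 + 37\right) \left(-11\right) = \left(-27\right) \left(-11\right) = 297$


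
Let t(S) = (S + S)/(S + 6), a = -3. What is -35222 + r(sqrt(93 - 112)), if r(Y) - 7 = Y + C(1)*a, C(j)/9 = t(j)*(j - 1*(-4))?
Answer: -246775/7 + I*sqrt(19) ≈ -35254.0 + 4.3589*I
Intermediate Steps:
t(S) = 2*S/(6 + S) (t(S) = (2*S)/(6 + S) = 2*S/(6 + S))
C(j) = 18*j*(4 + j)/(6 + j) (C(j) = 9*((2*j/(6 + j))*(j - 1*(-4))) = 9*((2*j/(6 + j))*(j + 4)) = 9*((2*j/(6 + j))*(4 + j)) = 9*(2*j*(4 + j)/(6 + j)) = 18*j*(4 + j)/(6 + j))
r(Y) = -221/7 + Y (r(Y) = 7 + (Y + (18*1*(4 + 1)/(6 + 1))*(-3)) = 7 + (Y + (18*1*5/7)*(-3)) = 7 + (Y + (18*1*(1/7)*5)*(-3)) = 7 + (Y + (90/7)*(-3)) = 7 + (Y - 270/7) = 7 + (-270/7 + Y) = -221/7 + Y)
-35222 + r(sqrt(93 - 112)) = -35222 + (-221/7 + sqrt(93 - 112)) = -35222 + (-221/7 + sqrt(-19)) = -35222 + (-221/7 + I*sqrt(19)) = -246775/7 + I*sqrt(19)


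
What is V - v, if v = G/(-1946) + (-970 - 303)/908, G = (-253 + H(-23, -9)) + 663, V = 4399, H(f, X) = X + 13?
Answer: 3887872701/883484 ≈ 4400.6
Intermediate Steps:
H(f, X) = 13 + X
G = 414 (G = (-253 + (13 - 9)) + 663 = (-253 + 4) + 663 = -249 + 663 = 414)
v = -1426585/883484 (v = 414/(-1946) + (-970 - 303)/908 = 414*(-1/1946) - 1273*1/908 = -207/973 - 1273/908 = -1426585/883484 ≈ -1.6147)
V - v = 4399 - 1*(-1426585/883484) = 4399 + 1426585/883484 = 3887872701/883484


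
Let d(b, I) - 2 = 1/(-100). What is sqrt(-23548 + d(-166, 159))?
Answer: I*sqrt(2354601)/10 ≈ 153.45*I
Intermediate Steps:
d(b, I) = 199/100 (d(b, I) = 2 + 1/(-100) = 2 - 1/100 = 199/100)
sqrt(-23548 + d(-166, 159)) = sqrt(-23548 + 199/100) = sqrt(-2354601/100) = I*sqrt(2354601)/10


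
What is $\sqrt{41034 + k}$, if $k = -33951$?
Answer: $3 \sqrt{787} \approx 84.161$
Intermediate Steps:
$\sqrt{41034 + k} = \sqrt{41034 - 33951} = \sqrt{7083} = 3 \sqrt{787}$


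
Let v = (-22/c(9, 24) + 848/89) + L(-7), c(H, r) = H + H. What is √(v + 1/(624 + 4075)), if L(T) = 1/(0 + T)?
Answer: √629638348504249/8782431 ≈ 2.8571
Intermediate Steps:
c(H, r) = 2*H
L(T) = 1/T
v = 45770/5607 (v = (-22/(2*9) + 848/89) + 1/(-7) = (-22/18 + 848*(1/89)) - ⅐ = (-22*1/18 + 848/89) - ⅐ = (-11/9 + 848/89) - ⅐ = 6653/801 - ⅐ = 45770/5607 ≈ 8.1630)
√(v + 1/(624 + 4075)) = √(45770/5607 + 1/(624 + 4075)) = √(45770/5607 + 1/4699) = √(215078837/26347293) = √629638348504249/8782431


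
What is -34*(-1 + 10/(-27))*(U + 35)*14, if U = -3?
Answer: 563584/27 ≈ 20873.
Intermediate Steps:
-34*(-1 + 10/(-27))*(U + 35)*14 = -34*(-1 + 10/(-27))*(-3 + 35)*14 = -34*(-1 + 10*(-1/27))*32*14 = -34*(-1 - 10/27)*32*14 = -(-1258)*32/27*14 = -34*(-1184/27)*14 = (40256/27)*14 = 563584/27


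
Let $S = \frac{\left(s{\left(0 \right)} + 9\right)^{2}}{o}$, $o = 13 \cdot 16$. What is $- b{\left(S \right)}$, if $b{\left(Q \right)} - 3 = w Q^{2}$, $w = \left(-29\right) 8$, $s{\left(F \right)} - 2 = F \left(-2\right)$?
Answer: $\frac{408365}{5408} \approx 75.511$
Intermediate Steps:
$s{\left(F \right)} = 2 - 2 F$ ($s{\left(F \right)} = 2 + F \left(-2\right) = 2 - 2 F$)
$o = 208$
$w = -232$
$S = \frac{121}{208}$ ($S = \frac{\left(\left(2 - 0\right) + 9\right)^{2}}{208} = \left(\left(2 + 0\right) + 9\right)^{2} \cdot \frac{1}{208} = \left(2 + 9\right)^{2} \cdot \frac{1}{208} = 11^{2} \cdot \frac{1}{208} = 121 \cdot \frac{1}{208} = \frac{121}{208} \approx 0.58173$)
$b{\left(Q \right)} = 3 - 232 Q^{2}$
$- b{\left(S \right)} = - (3 - 232 \left(\frac{121}{208}\right)^{2}) = - (3 - \frac{424589}{5408}) = \left(-1\right) \left(- \frac{408365}{5408}\right) = \frac{408365}{5408}$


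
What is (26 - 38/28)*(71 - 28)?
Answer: 14835/14 ≈ 1059.6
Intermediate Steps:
(26 - 38/28)*(71 - 28) = (26 - 38/28)*43 = (26 - 1*19/14)*43 = (26 - 19/14)*43 = (345/14)*43 = 14835/14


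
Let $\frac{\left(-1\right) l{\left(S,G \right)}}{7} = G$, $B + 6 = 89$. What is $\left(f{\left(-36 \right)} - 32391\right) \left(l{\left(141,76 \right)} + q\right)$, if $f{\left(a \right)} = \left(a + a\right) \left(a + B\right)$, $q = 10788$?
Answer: $-366908400$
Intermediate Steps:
$B = 83$ ($B = -6 + 89 = 83$)
$l{\left(S,G \right)} = - 7 G$
$f{\left(a \right)} = 2 a \left(83 + a\right)$ ($f{\left(a \right)} = \left(a + a\right) \left(a + 83\right) = 2 a \left(83 + a\right)$)
$\left(f{\left(-36 \right)} - 32391\right) \left(l{\left(141,76 \right)} + q\right) = \left(2 \left(-36\right) \left(83 - 36\right) - 32391\right) \left(\left(-7\right) 76 + 10788\right) = \left(2 \left(-36\right) 47 - 32391\right) \left(-532 + 10788\right) = \left(-3384 - 32391\right) 10256 = \left(-35775\right) 10256 = -366908400$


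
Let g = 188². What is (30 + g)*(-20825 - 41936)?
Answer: -2220107614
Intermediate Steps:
g = 35344
(30 + g)*(-20825 - 41936) = (30 + 35344)*(-20825 - 41936) = 35374*(-62761) = -2220107614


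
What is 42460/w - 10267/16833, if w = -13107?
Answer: -283099583/73543377 ≈ -3.8494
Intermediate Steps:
42460/w - 10267/16833 = 42460/(-13107) - 10267/16833 = 42460*(-1/13107) - 10267*1/16833 = -42460/13107 - 10267/16833 = -283099583/73543377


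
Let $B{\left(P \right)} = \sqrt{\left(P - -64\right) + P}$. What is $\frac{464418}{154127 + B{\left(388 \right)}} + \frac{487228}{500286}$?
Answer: $\frac{23692156672829744}{5942179806024327} - \frac{928836 \sqrt{210}}{23755131289} \approx 3.9865$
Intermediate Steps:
$B{\left(P \right)} = \sqrt{64 + 2 P}$ ($B{\left(P \right)} = \sqrt{\left(P + 64\right) + P} = \sqrt{\left(64 + P\right) + P} = \sqrt{64 + 2 P}$)
$\frac{464418}{154127 + B{\left(388 \right)}} + \frac{487228}{500286} = \frac{464418}{154127 + \sqrt{64 + 2 \cdot 388}} + \frac{487228}{500286} = \frac{464418}{154127 + \sqrt{64 + 776}} + 487228 \cdot \frac{1}{500286} = \frac{464418}{154127 + \sqrt{840}} + \frac{243614}{250143} = \frac{464418}{154127 + 2 \sqrt{210}} + \frac{243614}{250143} = \frac{243614}{250143} + \frac{464418}{154127 + 2 \sqrt{210}}$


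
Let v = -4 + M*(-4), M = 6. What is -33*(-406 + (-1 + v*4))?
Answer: 17127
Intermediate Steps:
v = -28 (v = -4 + 6*(-4) = -4 - 24 = -28)
-33*(-406 + (-1 + v*4)) = -33*(-406 + (-1 - 28*4)) = -33*(-406 + (-1 - 112)) = -33*(-406 - 113) = -33*(-519) = 17127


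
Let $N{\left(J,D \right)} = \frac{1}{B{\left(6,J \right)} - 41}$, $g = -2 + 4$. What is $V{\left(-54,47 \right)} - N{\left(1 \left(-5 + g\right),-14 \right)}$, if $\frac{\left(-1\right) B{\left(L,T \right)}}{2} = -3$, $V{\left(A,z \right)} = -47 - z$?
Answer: $- \frac{3289}{35} \approx -93.971$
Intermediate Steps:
$g = 2$
$B{\left(L,T \right)} = 6$ ($B{\left(L,T \right)} = \left(-2\right) \left(-3\right) = 6$)
$N{\left(J,D \right)} = - \frac{1}{35}$ ($N{\left(J,D \right)} = \frac{1}{6 - 41} = \frac{1}{-35} = - \frac{1}{35}$)
$V{\left(-54,47 \right)} - N{\left(1 \left(-5 + g\right),-14 \right)} = \left(-47 - 47\right) - - \frac{1}{35} = \left(-47 - 47\right) + \frac{1}{35} = -94 + \frac{1}{35} = - \frac{3289}{35}$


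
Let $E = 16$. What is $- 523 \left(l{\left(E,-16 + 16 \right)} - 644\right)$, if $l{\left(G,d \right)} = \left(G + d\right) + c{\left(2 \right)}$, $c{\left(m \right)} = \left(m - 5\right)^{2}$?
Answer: $323737$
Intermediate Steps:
$c{\left(m \right)} = \left(-5 + m\right)^{2}$
$l{\left(G,d \right)} = 9 + G + d$ ($l{\left(G,d \right)} = \left(G + d\right) + \left(-5 + 2\right)^{2} = \left(G + d\right) + \left(-3\right)^{2} = \left(G + d\right) + 9 = 9 + G + d$)
$- 523 \left(l{\left(E,-16 + 16 \right)} - 644\right) = - 523 \left(\left(9 + 16 + \left(-16 + 16\right)\right) - 644\right) = - 523 \left(\left(9 + 16 + 0\right) - 644\right) = - 523 \left(25 - 644\right) = \left(-523\right) \left(-619\right) = 323737$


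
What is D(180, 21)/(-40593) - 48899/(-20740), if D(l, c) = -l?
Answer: 662896769/280632940 ≈ 2.3621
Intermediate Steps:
D(180, 21)/(-40593) - 48899/(-20740) = -1*180/(-40593) - 48899/(-20740) = -180*(-1/40593) - 48899*(-1/20740) = 60/13531 + 48899/20740 = 662896769/280632940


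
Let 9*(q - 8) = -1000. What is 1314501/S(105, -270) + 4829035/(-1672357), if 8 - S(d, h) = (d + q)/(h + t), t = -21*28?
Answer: 16975089634513999/103339956101 ≈ 1.6426e+5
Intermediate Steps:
q = -928/9 (q = 8 + (⅑)*(-1000) = 8 - 1000/9 = -928/9 ≈ -103.11)
t = -588
S(d, h) = 8 - (-928/9 + d)/(-588 + h) (S(d, h) = 8 - (d - 928/9)/(h - 588) = 8 - (-928/9 + d)/(-588 + h))
1314501/S(105, -270) + 4829035/(-1672357) = 1314501/(((-41408/9 - 1*105 + 8*(-270))/(-588 - 270))) + 4829035/(-1672357) = 1314501/(((-41408/9 - 105 - 2160)/(-858))) + 4829035*(-1/1672357) = 1314501/((-1/858*(-61793/9))) - 4829035/1672357 = 1314501/(61793/7722) - 4829035/1672357 = 1314501*(7722/61793) - 4829035/1672357 = 10150576722/61793 - 4829035/1672357 = 16975089634513999/103339956101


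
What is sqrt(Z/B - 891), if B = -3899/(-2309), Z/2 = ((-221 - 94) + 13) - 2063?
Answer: I*sqrt(56128362521)/3899 ≈ 60.763*I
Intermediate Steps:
Z = -4730 (Z = 2*(((-221 - 94) + 13) - 2063) = 2*((-315 + 13) - 2063) = 2*(-302 - 2063) = 2*(-2365) = -4730)
B = 3899/2309 (B = -3899*(-1/2309) = 3899/2309 ≈ 1.6886)
sqrt(Z/B - 891) = sqrt(-4730/3899/2309 - 891) = sqrt(-4730*2309/3899 - 891) = sqrt(-10921570/3899 - 891) = sqrt(-14395579/3899) = I*sqrt(56128362521)/3899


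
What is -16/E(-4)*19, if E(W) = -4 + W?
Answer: 38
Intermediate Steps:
-16/E(-4)*19 = -16/(-4 - 4)*19 = -16/(-8)*19 = -16*(-⅛)*19 = 2*19 = 38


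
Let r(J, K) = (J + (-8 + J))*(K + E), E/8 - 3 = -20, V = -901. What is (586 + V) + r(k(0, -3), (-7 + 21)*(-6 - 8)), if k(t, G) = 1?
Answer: 1677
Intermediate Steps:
E = -136 (E = 24 + 8*(-20) = 24 - 160 = -136)
r(J, K) = (-136 + K)*(-8 + 2*J) (r(J, K) = (J + (-8 + J))*(K - 136) = (-8 + 2*J)*(-136 + K) = (-136 + K)*(-8 + 2*J))
(586 + V) + r(k(0, -3), (-7 + 21)*(-6 - 8)) = (586 - 901) + (1088 - 272*1 - 8*(-7 + 21)*(-6 - 8) + 2*1*((-7 + 21)*(-6 - 8))) = -315 + (1088 - 272 - 112*(-14) + 2*1*(14*(-14))) = -315 + (1088 - 272 - 8*(-196) + 2*1*(-196)) = -315 + (1088 - 272 + 1568 - 392) = -315 + 1992 = 1677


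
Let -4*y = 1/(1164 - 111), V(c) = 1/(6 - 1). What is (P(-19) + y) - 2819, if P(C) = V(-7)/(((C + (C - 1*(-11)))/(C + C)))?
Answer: -59362217/21060 ≈ -2818.7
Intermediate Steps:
V(c) = ⅕ (V(c) = 1/5 = ⅕)
y = -1/4212 (y = -1/(4*(1164 - 111)) = -¼/1053 = -¼*1/1053 = -1/4212 ≈ -0.00023742)
P(C) = 2*C/(5*(11 + 2*C)) (P(C) = 1/(5*(((C + (C - 1*(-11)))/(C + C)))) = 1/(5*(((C + (C + 11))/((2*C))))) = 1/(5*(((C + (11 + C))*(1/(2*C))))) = 1/(5*(((11 + 2*C)*(1/(2*C))))) = 1/(5*(((11 + 2*C)/(2*C)))) = (2*C/(11 + 2*C))/5 = 2*C/(5*(11 + 2*C)))
(P(-19) + y) - 2819 = ((⅖)*(-19)/(11 + 2*(-19)) - 1/4212) - 2819 = ((⅖)*(-19)/(11 - 38) - 1/4212) - 2819 = ((⅖)*(-19)/(-27) - 1/4212) - 2819 = ((⅖)*(-19)*(-1/27) - 1/4212) - 2819 = (38/135 - 1/4212) - 2819 = 5923/21060 - 2819 = -59362217/21060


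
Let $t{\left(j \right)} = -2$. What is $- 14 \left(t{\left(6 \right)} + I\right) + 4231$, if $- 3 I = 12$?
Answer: $4315$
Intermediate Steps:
$I = -4$ ($I = \left(- \frac{1}{3}\right) 12 = -4$)
$- 14 \left(t{\left(6 \right)} + I\right) + 4231 = - 14 \left(-2 - 4\right) + 4231 = \left(-14\right) \left(-6\right) + 4231 = 84 + 4231 = 4315$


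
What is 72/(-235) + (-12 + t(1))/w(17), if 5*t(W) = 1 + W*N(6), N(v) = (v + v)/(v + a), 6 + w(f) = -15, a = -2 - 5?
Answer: 365/987 ≈ 0.36981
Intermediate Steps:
a = -7
w(f) = -21 (w(f) = -6 - 15 = -21)
N(v) = 2*v/(-7 + v) (N(v) = (v + v)/(v - 7) = (2*v)/(-7 + v) = 2*v/(-7 + v))
t(W) = 1/5 - 12*W/5 (t(W) = (1 + W*(2*6/(-7 + 6)))/5 = (1 + W*(2*6/(-1)))/5 = (1 + W*(2*6*(-1)))/5 = (1 + W*(-12))/5 = (1 - 12*W)/5 = 1/5 - 12*W/5)
72/(-235) + (-12 + t(1))/w(17) = 72/(-235) + (-12 + (1/5 - 12/5*1))/(-21) = 72*(-1/235) + (-12 + (1/5 - 12/5))*(-1/21) = -72/235 + (-12 - 11/5)*(-1/21) = -72/235 - 71/5*(-1/21) = -72/235 + 71/105 = 365/987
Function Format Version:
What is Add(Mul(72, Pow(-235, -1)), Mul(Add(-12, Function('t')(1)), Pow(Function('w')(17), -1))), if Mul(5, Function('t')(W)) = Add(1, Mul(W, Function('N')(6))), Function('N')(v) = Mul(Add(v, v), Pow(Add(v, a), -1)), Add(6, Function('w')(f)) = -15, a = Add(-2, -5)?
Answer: Rational(365, 987) ≈ 0.36981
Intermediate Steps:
a = -7
Function('w')(f) = -21 (Function('w')(f) = Add(-6, -15) = -21)
Function('N')(v) = Mul(2, v, Pow(Add(-7, v), -1)) (Function('N')(v) = Mul(Add(v, v), Pow(Add(v, -7), -1)) = Mul(Mul(2, v), Pow(Add(-7, v), -1)) = Mul(2, v, Pow(Add(-7, v), -1)))
Function('t')(W) = Add(Rational(1, 5), Mul(Rational(-12, 5), W)) (Function('t')(W) = Mul(Rational(1, 5), Add(1, Mul(W, Mul(2, 6, Pow(Add(-7, 6), -1))))) = Mul(Rational(1, 5), Add(1, Mul(W, Mul(2, 6, Pow(-1, -1))))) = Mul(Rational(1, 5), Add(1, Mul(W, Mul(2, 6, -1)))) = Mul(Rational(1, 5), Add(1, Mul(W, -12))) = Mul(Rational(1, 5), Add(1, Mul(-12, W))) = Add(Rational(1, 5), Mul(Rational(-12, 5), W)))
Add(Mul(72, Pow(-235, -1)), Mul(Add(-12, Function('t')(1)), Pow(Function('w')(17), -1))) = Add(Mul(72, Pow(-235, -1)), Mul(Add(-12, Add(Rational(1, 5), Mul(Rational(-12, 5), 1))), Pow(-21, -1))) = Add(Mul(72, Rational(-1, 235)), Mul(Add(-12, Add(Rational(1, 5), Rational(-12, 5))), Rational(-1, 21))) = Add(Rational(-72, 235), Mul(Add(-12, Rational(-11, 5)), Rational(-1, 21))) = Add(Rational(-72, 235), Mul(Rational(-71, 5), Rational(-1, 21))) = Add(Rational(-72, 235), Rational(71, 105)) = Rational(365, 987)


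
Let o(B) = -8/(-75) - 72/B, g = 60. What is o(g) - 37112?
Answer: -2783482/75 ≈ -37113.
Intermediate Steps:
o(B) = 8/75 - 72/B (o(B) = -8*(-1/75) - 72/B = 8/75 - 72/B)
o(g) - 37112 = (8/75 - 72/60) - 37112 = (8/75 - 72*1/60) - 37112 = (8/75 - 6/5) - 37112 = -82/75 - 37112 = -2783482/75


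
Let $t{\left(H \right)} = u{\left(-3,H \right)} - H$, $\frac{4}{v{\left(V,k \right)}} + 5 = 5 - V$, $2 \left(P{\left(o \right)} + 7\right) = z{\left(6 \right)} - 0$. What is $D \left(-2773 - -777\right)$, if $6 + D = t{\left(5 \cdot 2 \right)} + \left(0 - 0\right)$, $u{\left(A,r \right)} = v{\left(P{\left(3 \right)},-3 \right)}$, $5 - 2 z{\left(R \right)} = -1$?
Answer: $\frac{335328}{11} \approx 30484.0$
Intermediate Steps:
$z{\left(R \right)} = 3$ ($z{\left(R \right)} = \frac{5}{2} - - \frac{1}{2} = \frac{5}{2} + \frac{1}{2} = 3$)
$P{\left(o \right)} = - \frac{11}{2}$ ($P{\left(o \right)} = -7 + \frac{3 - 0}{2} = -7 + \frac{3 + 0}{2} = -7 + \frac{1}{2} \cdot 3 = -7 + \frac{3}{2} = - \frac{11}{2}$)
$v{\left(V,k \right)} = - \frac{4}{V}$ ($v{\left(V,k \right)} = \frac{4}{-5 - \left(-5 + V\right)} = \frac{4}{\left(-1\right) V} = 4 \left(- \frac{1}{V}\right) = - \frac{4}{V}$)
$u{\left(A,r \right)} = \frac{8}{11}$ ($u{\left(A,r \right)} = - \frac{4}{- \frac{11}{2}} = \left(-4\right) \left(- \frac{2}{11}\right) = \frac{8}{11}$)
$t{\left(H \right)} = \frac{8}{11} - H$
$D = - \frac{168}{11}$ ($D = -6 + \left(\left(\frac{8}{11} - 5 \cdot 2\right) + \left(0 - 0\right)\right) = -6 + \left(\left(\frac{8}{11} - 10\right) + \left(0 + 0\right)\right) = -6 + \left(\left(\frac{8}{11} - 10\right) + 0\right) = -6 + \left(- \frac{102}{11} + 0\right) = -6 - \frac{102}{11} = - \frac{168}{11} \approx -15.273$)
$D \left(-2773 - -777\right) = - \frac{168 \left(-2773 - -777\right)}{11} = - \frac{168 \left(-2773 + 777\right)}{11} = \left(- \frac{168}{11}\right) \left(-1996\right) = \frac{335328}{11}$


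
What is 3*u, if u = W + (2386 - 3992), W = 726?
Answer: -2640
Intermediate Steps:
u = -880 (u = 726 + (2386 - 3992) = 726 - 1606 = -880)
3*u = 3*(-880) = -2640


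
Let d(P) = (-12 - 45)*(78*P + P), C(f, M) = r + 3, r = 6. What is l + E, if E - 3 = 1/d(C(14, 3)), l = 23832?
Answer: 965961044/40527 ≈ 23835.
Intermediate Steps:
C(f, M) = 9 (C(f, M) = 6 + 3 = 9)
d(P) = -4503*P
E = 121580/40527 (E = 3 + 1/(-4503*9) = 3 + 1/(-40527) = 3 - 1/40527 = 121580/40527 ≈ 3.0000)
l + E = 23832 + 121580/40527 = 965961044/40527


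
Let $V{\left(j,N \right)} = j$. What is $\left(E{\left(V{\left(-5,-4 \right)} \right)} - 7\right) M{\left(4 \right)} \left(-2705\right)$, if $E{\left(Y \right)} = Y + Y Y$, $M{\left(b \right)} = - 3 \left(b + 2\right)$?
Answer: $632970$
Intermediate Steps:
$M{\left(b \right)} = -6 - 3 b$ ($M{\left(b \right)} = - 3 \left(2 + b\right) = -6 - 3 b$)
$E{\left(Y \right)} = Y + Y^{2}$
$\left(E{\left(V{\left(-5,-4 \right)} \right)} - 7\right) M{\left(4 \right)} \left(-2705\right) = \left(- 5 \left(1 - 5\right) - 7\right) \left(-6 - 12\right) \left(-2705\right) = \left(\left(-5\right) \left(-4\right) - 7\right) \left(-6 - 12\right) \left(-2705\right) = \left(20 - 7\right) \left(-18\right) \left(-2705\right) = 13 \left(-18\right) \left(-2705\right) = \left(-234\right) \left(-2705\right) = 632970$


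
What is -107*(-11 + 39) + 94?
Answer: -2902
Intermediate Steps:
-107*(-11 + 39) + 94 = -107*28 + 94 = -2996 + 94 = -2902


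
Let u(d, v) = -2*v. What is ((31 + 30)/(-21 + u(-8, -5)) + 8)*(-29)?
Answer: -783/11 ≈ -71.182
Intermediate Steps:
((31 + 30)/(-21 + u(-8, -5)) + 8)*(-29) = ((31 + 30)/(-21 - 2*(-5)) + 8)*(-29) = (61/(-21 + 10) + 8)*(-29) = (61/(-11) + 8)*(-29) = (61*(-1/11) + 8)*(-29) = (-61/11 + 8)*(-29) = (27/11)*(-29) = -783/11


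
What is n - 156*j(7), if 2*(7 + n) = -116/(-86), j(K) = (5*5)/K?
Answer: -169604/301 ≈ -563.47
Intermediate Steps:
j(K) = 25/K
n = -272/43 (n = -7 + (-116/(-86))/2 = -7 + (-116*(-1/86))/2 = -7 + (½)*(58/43) = -7 + 29/43 = -272/43 ≈ -6.3256)
n - 156*j(7) = -272/43 - 3900/7 = -169604/301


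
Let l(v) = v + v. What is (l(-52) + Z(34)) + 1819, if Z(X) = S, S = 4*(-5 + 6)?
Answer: 1719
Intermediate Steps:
l(v) = 2*v
S = 4 (S = 4*1 = 4)
Z(X) = 4
(l(-52) + Z(34)) + 1819 = (2*(-52) + 4) + 1819 = (-104 + 4) + 1819 = -100 + 1819 = 1719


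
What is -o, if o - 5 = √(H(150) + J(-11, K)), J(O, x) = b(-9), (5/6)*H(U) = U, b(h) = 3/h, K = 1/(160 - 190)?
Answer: -5 - 7*√33/3 ≈ -18.404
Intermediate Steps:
K = -1/30 (K = 1/(-30) = -1/30 ≈ -0.033333)
H(U) = 6*U/5
J(O, x) = -⅓ (J(O, x) = 3/(-9) = 3*(-⅑) = -⅓)
o = 5 + 7*√33/3 (o = 5 + √((6/5)*150 - ⅓) = 5 + √(180 - ⅓) = 5 + √(539/3) = 5 + 7*√33/3 ≈ 18.404)
-o = -(5 + 7*√33/3) = -5 - 7*√33/3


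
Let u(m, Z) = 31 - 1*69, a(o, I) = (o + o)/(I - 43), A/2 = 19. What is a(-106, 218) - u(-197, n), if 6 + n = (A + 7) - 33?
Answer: 6438/175 ≈ 36.789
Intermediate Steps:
A = 38 (A = 2*19 = 38)
a(o, I) = 2*o/(-43 + I) (a(o, I) = (2*o)/(-43 + I) = 2*o/(-43 + I))
n = 6 (n = -6 + ((38 + 7) - 33) = -6 + (45 - 33) = -6 + 12 = 6)
u(m, Z) = -38 (u(m, Z) = 31 - 69 = -38)
a(-106, 218) - u(-197, n) = 2*(-106)/(-43 + 218) - 1*(-38) = 2*(-106)/175 + 38 = 2*(-106)*(1/175) + 38 = -212/175 + 38 = 6438/175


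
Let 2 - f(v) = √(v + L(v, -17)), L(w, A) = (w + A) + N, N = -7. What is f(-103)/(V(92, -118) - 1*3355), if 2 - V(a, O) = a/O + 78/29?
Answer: -3422/5740251 + 1711*I*√230/5740251 ≈ -0.00059614 + 0.0045205*I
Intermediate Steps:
V(a, O) = -20/29 - a/O (V(a, O) = 2 - (a/O + 78/29) = 2 - (78/29 + a/O) = 2 + (-78/29 - a/O) = -20/29 - a/O)
L(w, A) = -7 + A + w (L(w, A) = (w + A) - 7 = (A + w) - 7 = -7 + A + w)
f(v) = 2 - √(-24 + 2*v) (f(v) = 2 - √(v + (-7 - 17 + v)) = 2 - √(v + (-24 + v)) = 2 - √(-24 + 2*v))
f(-103)/(V(92, -118) - 1*3355) = (2 - √(-24 + 2*(-103)))/((-20/29 - 1*92/(-118)) - 1*3355) = (2 - √(-24 - 206))/((-20/29 - 1*92*(-1/118)) - 3355) = (2 - √(-230))/((-20/29 + 46/59) - 3355) = (2 - I*√230)/(154/1711 - 3355) = (2 - I*√230)/(-5740251/1711) = (2 - I*√230)*(-1711/5740251) = -3422/5740251 + 1711*I*√230/5740251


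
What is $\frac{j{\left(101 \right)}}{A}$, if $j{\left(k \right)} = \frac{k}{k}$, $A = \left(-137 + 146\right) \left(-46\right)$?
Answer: $- \frac{1}{414} \approx -0.0024155$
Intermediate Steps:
$A = -414$ ($A = 9 \left(-46\right) = -414$)
$j{\left(k \right)} = 1$
$\frac{j{\left(101 \right)}}{A} = 1 \frac{1}{-414} = 1 \left(- \frac{1}{414}\right) = - \frac{1}{414}$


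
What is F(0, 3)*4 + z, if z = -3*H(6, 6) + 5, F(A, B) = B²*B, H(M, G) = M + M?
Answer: 77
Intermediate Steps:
H(M, G) = 2*M
F(A, B) = B³
z = -31 (z = -6*6 + 5 = -3*12 + 5 = -36 + 5 = -31)
F(0, 3)*4 + z = 3³*4 - 31 = 27*4 - 31 = 108 - 31 = 77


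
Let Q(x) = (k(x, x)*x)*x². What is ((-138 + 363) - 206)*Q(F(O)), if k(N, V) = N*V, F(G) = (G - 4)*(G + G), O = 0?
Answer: 0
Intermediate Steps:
F(G) = 2*G*(-4 + G) (F(G) = (-4 + G)*(2*G) = 2*G*(-4 + G))
Q(x) = x⁵ (Q(x) = ((x*x)*x)*x² = (x²*x)*x² = x³*x² = x⁵)
((-138 + 363) - 206)*Q(F(O)) = ((-138 + 363) - 206)*(2*0*(-4 + 0))⁵ = (225 - 206)*(2*0*(-4))⁵ = 19*0⁵ = 19*0 = 0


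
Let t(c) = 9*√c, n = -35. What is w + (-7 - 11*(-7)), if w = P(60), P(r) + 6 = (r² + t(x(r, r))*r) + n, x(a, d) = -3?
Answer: 3629 + 540*I*√3 ≈ 3629.0 + 935.31*I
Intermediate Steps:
P(r) = -41 + r² + 9*I*r*√3 (P(r) = -6 + ((r² + (9*√(-3))*r) - 35) = -6 + ((r² + (9*(I*√3))*r) - 35) = -6 + ((r² + (9*I*√3)*r) - 35) = -6 + ((r² + 9*I*r*√3) - 35) = -6 + (-35 + r² + 9*I*r*√3) = -41 + r² + 9*I*r*√3)
w = 3559 + 540*I*√3 (w = -41 + 60² + 9*I*60*√3 = -41 + 3600 + 540*I*√3 = 3559 + 540*I*√3 ≈ 3559.0 + 935.31*I)
w + (-7 - 11*(-7)) = (3559 + 540*I*√3) + (-7 - 11*(-7)) = (3559 + 540*I*√3) + (-7 + 77) = (3559 + 540*I*√3) + 70 = 3629 + 540*I*√3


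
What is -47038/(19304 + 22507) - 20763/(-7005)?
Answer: 179540201/97628685 ≈ 1.8390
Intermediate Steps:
-47038/(19304 + 22507) - 20763/(-7005) = -47038/41811 - 20763*(-1/7005) = -47038*1/41811 + 6921/2335 = -47038/41811 + 6921/2335 = 179540201/97628685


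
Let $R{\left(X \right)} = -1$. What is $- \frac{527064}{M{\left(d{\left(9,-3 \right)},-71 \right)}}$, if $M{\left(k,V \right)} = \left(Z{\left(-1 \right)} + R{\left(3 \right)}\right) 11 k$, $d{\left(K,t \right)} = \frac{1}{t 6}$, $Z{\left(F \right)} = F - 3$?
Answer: $- \frac{9487152}{55} \approx -1.7249 \cdot 10^{5}$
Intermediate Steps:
$Z{\left(F \right)} = -3 + F$ ($Z{\left(F \right)} = F - 3 = -3 + F$)
$d{\left(K,t \right)} = \frac{1}{6 t}$
$M{\left(k,V \right)} = - 55 k$ ($M{\left(k,V \right)} = \left(\left(-3 - 1\right) - 1\right) 11 k = \left(-4 - 1\right) 11 k = - 5 \cdot 11 k = - 55 k$)
$- \frac{527064}{M{\left(d{\left(9,-3 \right)},-71 \right)}} = - \frac{527064}{\left(-55\right) \frac{1}{6 \left(-3\right)}} = - \frac{527064}{\left(-55\right) \frac{1}{6} \left(- \frac{1}{3}\right)} = - \frac{527064}{\left(-55\right) \left(- \frac{1}{18}\right)} = - \frac{527064}{\frac{55}{18}} = - \frac{527064 \cdot 18}{55} = \left(-1\right) \frac{9487152}{55} = - \frac{9487152}{55}$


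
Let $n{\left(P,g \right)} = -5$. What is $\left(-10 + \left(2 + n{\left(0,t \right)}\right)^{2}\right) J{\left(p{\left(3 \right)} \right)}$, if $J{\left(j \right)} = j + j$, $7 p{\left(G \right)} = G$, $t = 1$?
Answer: $- \frac{6}{7} \approx -0.85714$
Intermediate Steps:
$p{\left(G \right)} = \frac{G}{7}$
$J{\left(j \right)} = 2 j$
$\left(-10 + \left(2 + n{\left(0,t \right)}\right)^{2}\right) J{\left(p{\left(3 \right)} \right)} = \left(-10 + \left(2 - 5\right)^{2}\right) 2 \cdot \frac{1}{7} \cdot 3 = \left(-10 + \left(-3\right)^{2}\right) 2 \cdot \frac{3}{7} = \left(-10 + 9\right) \frac{6}{7} = \left(-1\right) \frac{6}{7} = - \frac{6}{7}$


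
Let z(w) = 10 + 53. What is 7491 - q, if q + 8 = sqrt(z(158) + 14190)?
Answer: 7499 - sqrt(14253) ≈ 7379.6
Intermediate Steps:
z(w) = 63
q = -8 + sqrt(14253) (q = -8 + sqrt(63 + 14190) = -8 + sqrt(14253) ≈ 111.39)
7491 - q = 7491 - (-8 + sqrt(14253)) = 7491 + (8 - sqrt(14253)) = 7499 - sqrt(14253)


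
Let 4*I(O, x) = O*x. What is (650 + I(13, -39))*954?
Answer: 998361/2 ≈ 4.9918e+5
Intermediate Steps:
I(O, x) = O*x/4 (I(O, x) = (O*x)/4 = O*x/4)
(650 + I(13, -39))*954 = (650 + (¼)*13*(-39))*954 = (650 - 507/4)*954 = (2093/4)*954 = 998361/2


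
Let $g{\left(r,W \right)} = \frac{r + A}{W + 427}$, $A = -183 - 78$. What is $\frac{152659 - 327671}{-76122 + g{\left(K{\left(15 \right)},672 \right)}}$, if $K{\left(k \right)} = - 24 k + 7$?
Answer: $\frac{48084547}{20914673} \approx 2.2991$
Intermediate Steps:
$A = -261$
$K{\left(k \right)} = 7 - 24 k$
$g{\left(r,W \right)} = \frac{-261 + r}{427 + W}$ ($g{\left(r,W \right)} = \frac{r - 261}{W + 427} = \frac{-261 + r}{427 + W}$)
$\frac{152659 - 327671}{-76122 + g{\left(K{\left(15 \right)},672 \right)}} = \frac{152659 - 327671}{-76122 + \frac{-261 + \left(7 - 360\right)}{427 + 672}} = - \frac{175012}{-76122 + \frac{-261 + \left(7 - 360\right)}{1099}} = - \frac{175012}{-76122 + \frac{-261 - 353}{1099}} = - \frac{175012}{-76122 + \frac{1}{1099} \left(-614\right)} = - \frac{175012}{-76122 - \frac{614}{1099}} = - \frac{175012}{- \frac{83658692}{1099}} = \left(-175012\right) \left(- \frac{1099}{83658692}\right) = \frac{48084547}{20914673}$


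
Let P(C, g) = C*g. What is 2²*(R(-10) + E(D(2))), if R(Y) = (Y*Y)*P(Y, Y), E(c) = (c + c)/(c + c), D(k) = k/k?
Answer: 40004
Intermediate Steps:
D(k) = 1
E(c) = 1 (E(c) = (2*c)/((2*c)) = (2*c)*(1/(2*c)) = 1)
R(Y) = Y⁴ (R(Y) = (Y*Y)*(Y*Y) = Y²*Y² = Y⁴)
2²*(R(-10) + E(D(2))) = 2²*((-10)⁴ + 1) = 4*(10000 + 1) = 4*10001 = 40004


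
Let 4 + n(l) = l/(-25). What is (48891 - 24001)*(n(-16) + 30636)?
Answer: 3812232048/5 ≈ 7.6245e+8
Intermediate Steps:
n(l) = -4 - l/25 (n(l) = -4 + l/(-25) = -4 + l*(-1/25) = -4 - l/25)
(48891 - 24001)*(n(-16) + 30636) = (48891 - 24001)*((-4 - 1/25*(-16)) + 30636) = 24890*((-4 + 16/25) + 30636) = 24890*(-84/25 + 30636) = 24890*(765816/25) = 3812232048/5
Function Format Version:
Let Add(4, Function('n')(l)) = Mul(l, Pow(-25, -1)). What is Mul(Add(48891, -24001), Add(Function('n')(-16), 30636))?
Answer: Rational(3812232048, 5) ≈ 7.6245e+8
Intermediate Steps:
Function('n')(l) = Add(-4, Mul(Rational(-1, 25), l)) (Function('n')(l) = Add(-4, Mul(l, Pow(-25, -1))) = Add(-4, Mul(l, Rational(-1, 25))) = Add(-4, Mul(Rational(-1, 25), l)))
Mul(Add(48891, -24001), Add(Function('n')(-16), 30636)) = Mul(Add(48891, -24001), Add(Add(-4, Mul(Rational(-1, 25), -16)), 30636)) = Mul(24890, Add(Add(-4, Rational(16, 25)), 30636)) = Mul(24890, Add(Rational(-84, 25), 30636)) = Mul(24890, Rational(765816, 25)) = Rational(3812232048, 5)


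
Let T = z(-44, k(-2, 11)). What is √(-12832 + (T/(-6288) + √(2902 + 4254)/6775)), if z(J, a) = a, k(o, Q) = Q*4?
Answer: √(-14555203113484875 + 334845432*√1789)/1065030 ≈ 113.28*I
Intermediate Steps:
k(o, Q) = 4*Q
T = 44 (T = 4*11 = 44)
√(-12832 + (T/(-6288) + √(2902 + 4254)/6775)) = √(-12832 + (44/(-6288) + √(2902 + 4254)/6775)) = √(-12832 + (44*(-1/6288) + √7156*(1/6775))) = √(-12832 + (-11/1572 + (2*√1789)*(1/6775))) = √(-12832 + (-11/1572 + 2*√1789/6775)) = √(-20171915/1572 + 2*√1789/6775)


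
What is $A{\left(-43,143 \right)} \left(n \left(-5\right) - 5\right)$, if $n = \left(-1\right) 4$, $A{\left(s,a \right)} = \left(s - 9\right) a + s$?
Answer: $-112185$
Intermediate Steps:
$A{\left(s,a \right)} = s + a \left(-9 + s\right)$ ($A{\left(s,a \right)} = \left(-9 + s\right) a + s = a \left(-9 + s\right) + s = s + a \left(-9 + s\right)$)
$n = -4$
$A{\left(-43,143 \right)} \left(n \left(-5\right) - 5\right) = \left(-43 - 1287 + 143 \left(-43\right)\right) \left(\left(-4\right) \left(-5\right) - 5\right) = \left(-43 - 1287 - 6149\right) \left(20 - 5\right) = \left(-7479\right) 15 = -112185$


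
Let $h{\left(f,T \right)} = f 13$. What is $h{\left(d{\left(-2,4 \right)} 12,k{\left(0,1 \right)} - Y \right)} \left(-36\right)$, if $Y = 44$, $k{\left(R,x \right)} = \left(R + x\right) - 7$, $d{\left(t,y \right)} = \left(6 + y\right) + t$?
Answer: $-44928$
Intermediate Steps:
$d{\left(t,y \right)} = 6 + t + y$
$k{\left(R,x \right)} = -7 + R + x$
$h{\left(f,T \right)} = 13 f$
$h{\left(d{\left(-2,4 \right)} 12,k{\left(0,1 \right)} - Y \right)} \left(-36\right) = 13 \left(6 - 2 + 4\right) 12 \left(-36\right) = 13 \cdot 8 \cdot 12 \left(-36\right) = 13 \cdot 96 \left(-36\right) = 1248 \left(-36\right) = -44928$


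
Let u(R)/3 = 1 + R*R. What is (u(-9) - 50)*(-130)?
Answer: -25480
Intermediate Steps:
u(R) = 3 + 3*R² (u(R) = 3*(1 + R*R) = 3*(1 + R²) = 3 + 3*R²)
(u(-9) - 50)*(-130) = ((3 + 3*(-9)²) - 50)*(-130) = ((3 + 3*81) - 50)*(-130) = ((3 + 243) - 50)*(-130) = (246 - 50)*(-130) = 196*(-130) = -25480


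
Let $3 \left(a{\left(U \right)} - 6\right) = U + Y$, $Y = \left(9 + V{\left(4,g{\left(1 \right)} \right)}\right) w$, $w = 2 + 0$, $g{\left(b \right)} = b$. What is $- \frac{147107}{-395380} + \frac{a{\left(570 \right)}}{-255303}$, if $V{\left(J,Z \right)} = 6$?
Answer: $\frac{37475410141}{100941700140} \approx 0.37126$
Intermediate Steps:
$w = 2$
$Y = 30$ ($Y = \left(9 + 6\right) 2 = 15 \cdot 2 = 30$)
$a{\left(U \right)} = 16 + \frac{U}{3}$ ($a{\left(U \right)} = 6 + \frac{U + 30}{3} = 6 + \frac{30 + U}{3} = 6 + \left(10 + \frac{U}{3}\right) = 16 + \frac{U}{3}$)
$- \frac{147107}{-395380} + \frac{a{\left(570 \right)}}{-255303} = - \frac{147107}{-395380} + \frac{16 + \frac{1}{3} \cdot 570}{-255303} = \left(-147107\right) \left(- \frac{1}{395380}\right) + \left(16 + 190\right) \left(- \frac{1}{255303}\right) = \frac{147107}{395380} + 206 \left(- \frac{1}{255303}\right) = \frac{147107}{395380} - \frac{206}{255303} = \frac{37475410141}{100941700140}$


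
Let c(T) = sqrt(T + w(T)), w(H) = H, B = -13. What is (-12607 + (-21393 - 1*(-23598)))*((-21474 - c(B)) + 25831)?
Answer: -45321514 + 10402*I*sqrt(26) ≈ -4.5322e+7 + 53040.0*I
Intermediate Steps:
c(T) = sqrt(2)*sqrt(T) (c(T) = sqrt(T + T) = sqrt(2*T) = sqrt(2)*sqrt(T))
(-12607 + (-21393 - 1*(-23598)))*((-21474 - c(B)) + 25831) = (-12607 + (-21393 - 1*(-23598)))*((-21474 - sqrt(2)*sqrt(-13)) + 25831) = (-12607 + (-21393 + 23598))*((-21474 - sqrt(2)*I*sqrt(13)) + 25831) = (-12607 + 2205)*((-21474 - I*sqrt(26)) + 25831) = -10402*((-21474 - I*sqrt(26)) + 25831) = -10402*(4357 - I*sqrt(26)) = -45321514 + 10402*I*sqrt(26)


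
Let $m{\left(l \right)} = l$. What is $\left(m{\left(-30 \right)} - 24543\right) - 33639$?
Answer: $-58212$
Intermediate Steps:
$\left(m{\left(-30 \right)} - 24543\right) - 33639 = \left(-30 - 24543\right) - 33639 = -24573 - 33639 = -58212$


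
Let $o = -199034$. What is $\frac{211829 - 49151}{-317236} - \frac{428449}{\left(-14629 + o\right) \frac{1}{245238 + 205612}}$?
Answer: $\frac{30639623952724943}{33890797734} \approx 9.0407 \cdot 10^{5}$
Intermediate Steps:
$\frac{211829 - 49151}{-317236} - \frac{428449}{\left(-14629 + o\right) \frac{1}{245238 + 205612}} = \frac{211829 - 49151}{-317236} - \frac{428449}{\left(-14629 - 199034\right) \frac{1}{245238 + 205612}} = 162678 \left(- \frac{1}{317236}\right) - \frac{428449}{\left(-213663\right) \frac{1}{450850}} = - \frac{81339}{158618} - \frac{428449}{\left(-213663\right) \frac{1}{450850}} = - \frac{81339}{158618} - \frac{428449}{- \frac{213663}{450850}} = - \frac{81339}{158618} - - \frac{193166231650}{213663} = - \frac{81339}{158618} + \frac{193166231650}{213663} = \frac{30639623952724943}{33890797734}$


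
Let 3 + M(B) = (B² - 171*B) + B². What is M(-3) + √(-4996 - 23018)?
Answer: 528 + I*√28014 ≈ 528.0 + 167.37*I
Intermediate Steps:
M(B) = -3 - 171*B + 2*B² (M(B) = -3 + ((B² - 171*B) + B²) = -3 + (-171*B + 2*B²) = -3 - 171*B + 2*B²)
M(-3) + √(-4996 - 23018) = (-3 - 171*(-3) + 2*(-3)²) + √(-4996 - 23018) = (-3 + 513 + 2*9) + √(-28014) = (-3 + 513 + 18) + I*√28014 = 528 + I*√28014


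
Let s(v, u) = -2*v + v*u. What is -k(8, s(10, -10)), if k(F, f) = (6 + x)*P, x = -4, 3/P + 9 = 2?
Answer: 6/7 ≈ 0.85714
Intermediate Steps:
P = -3/7 (P = 3/(-9 + 2) = 3/(-7) = 3*(-⅐) = -3/7 ≈ -0.42857)
s(v, u) = -2*v + u*v
k(F, f) = -6/7 (k(F, f) = (6 - 4)*(-3/7) = 2*(-3/7) = -6/7)
-k(8, s(10, -10)) = -1*(-6/7) = 6/7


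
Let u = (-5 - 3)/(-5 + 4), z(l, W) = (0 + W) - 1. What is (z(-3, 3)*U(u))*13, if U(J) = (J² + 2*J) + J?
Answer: 2288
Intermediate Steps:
z(l, W) = -1 + W (z(l, W) = W - 1 = -1 + W)
u = 8 (u = -8/(-1) = -8*(-1) = 8)
U(J) = J² + 3*J
(z(-3, 3)*U(u))*13 = ((-1 + 3)*(8*(3 + 8)))*13 = (2*(8*11))*13 = (2*88)*13 = 176*13 = 2288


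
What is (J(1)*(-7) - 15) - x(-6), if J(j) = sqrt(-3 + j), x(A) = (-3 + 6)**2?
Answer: -24 - 7*I*sqrt(2) ≈ -24.0 - 9.8995*I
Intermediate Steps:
x(A) = 9 (x(A) = 3**2 = 9)
(J(1)*(-7) - 15) - x(-6) = (sqrt(-3 + 1)*(-7) - 15) - 1*9 = (sqrt(-2)*(-7) - 15) - 9 = ((I*sqrt(2))*(-7) - 15) - 9 = (-7*I*sqrt(2) - 15) - 9 = (-15 - 7*I*sqrt(2)) - 9 = -24 - 7*I*sqrt(2)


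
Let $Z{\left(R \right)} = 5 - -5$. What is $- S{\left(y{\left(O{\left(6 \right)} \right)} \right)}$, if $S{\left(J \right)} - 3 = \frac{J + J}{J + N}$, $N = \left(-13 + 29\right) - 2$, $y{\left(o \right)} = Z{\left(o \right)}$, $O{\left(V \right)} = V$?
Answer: $- \frac{23}{6} \approx -3.8333$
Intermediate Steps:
$Z{\left(R \right)} = 10$ ($Z{\left(R \right)} = 5 + 5 = 10$)
$y{\left(o \right)} = 10$
$N = 14$ ($N = 16 - 2 = 14$)
$S{\left(J \right)} = 3 + \frac{2 J}{14 + J}$ ($S{\left(J \right)} = 3 + \frac{J + J}{J + 14} = 3 + \frac{2 J}{14 + J}$)
$- S{\left(y{\left(O{\left(6 \right)} \right)} \right)} = - \frac{42 + 5 \cdot 10}{14 + 10} = - \frac{42 + 50}{24} = - \frac{92}{24} = \left(-1\right) \frac{23}{6} = - \frac{23}{6}$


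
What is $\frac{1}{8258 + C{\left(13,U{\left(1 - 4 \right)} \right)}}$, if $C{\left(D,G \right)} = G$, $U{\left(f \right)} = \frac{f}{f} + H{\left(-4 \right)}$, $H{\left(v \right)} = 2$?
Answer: $\frac{1}{8261} \approx 0.00012105$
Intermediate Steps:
$U{\left(f \right)} = 3$ ($U{\left(f \right)} = \frac{f}{f} + 2 = 1 + 2 = 3$)
$\frac{1}{8258 + C{\left(13,U{\left(1 - 4 \right)} \right)}} = \frac{1}{8258 + 3} = \frac{1}{8261}$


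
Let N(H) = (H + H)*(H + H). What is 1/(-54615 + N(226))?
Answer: 1/149689 ≈ 6.6805e-6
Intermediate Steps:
N(H) = 4*H**2 (N(H) = (2*H)*(2*H) = 4*H**2)
1/(-54615 + N(226)) = 1/(-54615 + 4*226**2) = 1/(-54615 + 4*51076) = 1/(-54615 + 204304) = 1/149689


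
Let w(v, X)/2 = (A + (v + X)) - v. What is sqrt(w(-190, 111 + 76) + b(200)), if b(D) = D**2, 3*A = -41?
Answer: 4*sqrt(22695)/3 ≈ 200.86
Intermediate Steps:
A = -41/3 (A = (1/3)*(-41) = -41/3 ≈ -13.667)
w(v, X) = -82/3 + 2*X (w(v, X) = 2*((-41/3 + (v + X)) - v) = 2*((-41/3 + (X + v)) - v) = 2*((-41/3 + X + v) - v) = 2*(-41/3 + X) = -82/3 + 2*X)
sqrt(w(-190, 111 + 76) + b(200)) = sqrt((-82/3 + 2*(111 + 76)) + 200**2) = sqrt((-82/3 + 2*187) + 40000) = sqrt((-82/3 + 374) + 40000) = sqrt(1040/3 + 40000) = sqrt(121040/3) = 4*sqrt(22695)/3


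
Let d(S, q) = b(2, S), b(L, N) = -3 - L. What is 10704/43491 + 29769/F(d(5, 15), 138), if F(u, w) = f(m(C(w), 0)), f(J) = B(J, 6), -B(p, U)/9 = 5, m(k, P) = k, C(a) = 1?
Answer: -143800211/217455 ≈ -661.29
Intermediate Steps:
B(p, U) = -45 (B(p, U) = -9*5 = -45)
f(J) = -45
d(S, q) = -5 (d(S, q) = -3 - 1*2 = -3 - 2 = -5)
F(u, w) = -45
10704/43491 + 29769/F(d(5, 15), 138) = 10704/43491 + 29769/(-45) = 10704*(1/43491) + 29769*(-1/45) = 3568/14497 - 9923/15 = -143800211/217455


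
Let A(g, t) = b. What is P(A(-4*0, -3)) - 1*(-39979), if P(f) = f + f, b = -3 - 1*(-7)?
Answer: 39987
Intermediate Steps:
b = 4 (b = -3 + 7 = 4)
A(g, t) = 4
P(f) = 2*f
P(A(-4*0, -3)) - 1*(-39979) = 2*4 - 1*(-39979) = 8 + 39979 = 39987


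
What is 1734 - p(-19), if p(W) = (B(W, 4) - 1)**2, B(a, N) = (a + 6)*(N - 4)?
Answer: 1733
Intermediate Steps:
B(a, N) = (-4 + N)*(6 + a) (B(a, N) = (6 + a)*(-4 + N) = (-4 + N)*(6 + a))
p(W) = 1 (p(W) = ((-24 - 4*W + 6*4 + 4*W) - 1)**2 = ((-24 - 4*W + 24 + 4*W) - 1)**2 = (0 - 1)**2 = (-1)**2 = 1)
1734 - p(-19) = 1734 - 1*1 = 1734 - 1 = 1733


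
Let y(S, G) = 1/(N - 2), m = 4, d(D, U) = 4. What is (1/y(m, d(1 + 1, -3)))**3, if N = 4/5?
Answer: -216/125 ≈ -1.7280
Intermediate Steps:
N = 4/5 (N = 4*(1/5) = 4/5 ≈ 0.80000)
y(S, G) = -5/6 (y(S, G) = 1/(4/5 - 2) = 1/(-6/5) = -5/6)
(1/y(m, d(1 + 1, -3)))**3 = (1/(-5/6))**3 = (-6/5)**3 = -216/125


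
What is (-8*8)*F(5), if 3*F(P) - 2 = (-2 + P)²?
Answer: -704/3 ≈ -234.67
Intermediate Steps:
F(P) = ⅔ + (-2 + P)²/3
(-8*8)*F(5) = (-8*8)*(⅔ + (-2 + 5)²/3) = -64*(⅔ + (⅓)*3²) = -64*(⅔ + (⅓)*9) = -64*(⅔ + 3) = -64*11/3 = -704/3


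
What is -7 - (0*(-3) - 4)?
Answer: -3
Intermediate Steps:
-7 - (0*(-3) - 4) = -7 - (0 - 4) = -7 - 1*(-4) = -7 + 4 = -3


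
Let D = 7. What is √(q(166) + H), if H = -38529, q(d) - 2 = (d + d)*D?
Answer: I*√36203 ≈ 190.27*I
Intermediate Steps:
q(d) = 2 + 14*d (q(d) = 2 + (d + d)*7 = 2 + (2*d)*7 = 2 + 14*d)
√(q(166) + H) = √((2 + 14*166) - 38529) = √((2 + 2324) - 38529) = √(2326 - 38529) = √(-36203) = I*√36203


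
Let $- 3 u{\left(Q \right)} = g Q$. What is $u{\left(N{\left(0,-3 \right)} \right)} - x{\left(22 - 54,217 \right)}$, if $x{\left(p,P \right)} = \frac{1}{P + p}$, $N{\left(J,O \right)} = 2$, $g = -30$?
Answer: $\frac{3699}{185} \approx 19.995$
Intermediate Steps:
$u{\left(Q \right)} = 10 Q$ ($u{\left(Q \right)} = - \frac{\left(-30\right) Q}{3} = 10 Q$)
$u{\left(N{\left(0,-3 \right)} \right)} - x{\left(22 - 54,217 \right)} = 10 \cdot 2 - \frac{1}{217 + \left(22 - 54\right)} = 20 - \frac{1}{217 + \left(22 - 54\right)} = 20 - \frac{1}{217 - 32} = 20 - \frac{1}{185} = \frac{3699}{185}$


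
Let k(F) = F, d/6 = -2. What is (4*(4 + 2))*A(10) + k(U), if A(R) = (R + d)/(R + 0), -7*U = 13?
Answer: -233/35 ≈ -6.6571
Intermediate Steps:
U = -13/7 (U = -⅐*13 = -13/7 ≈ -1.8571)
d = -12 (d = 6*(-2) = -12)
A(R) = (-12 + R)/R (A(R) = (R - 12)/(R + 0) = (-12 + R)/R)
(4*(4 + 2))*A(10) + k(U) = (4*(4 + 2))*((-12 + 10)/10) - 13/7 = (4*6)*((⅒)*(-2)) - 13/7 = 24*(-⅕) - 13/7 = -24/5 - 13/7 = -233/35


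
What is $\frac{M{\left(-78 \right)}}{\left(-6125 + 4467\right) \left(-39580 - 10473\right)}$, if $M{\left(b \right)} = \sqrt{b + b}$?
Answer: $\frac{i \sqrt{39}}{41493937} \approx 1.505 \cdot 10^{-7} i$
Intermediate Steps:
$M{\left(b \right)} = \sqrt{2} \sqrt{b}$ ($M{\left(b \right)} = \sqrt{2 b} = \sqrt{2} \sqrt{b}$)
$\frac{M{\left(-78 \right)}}{\left(-6125 + 4467\right) \left(-39580 - 10473\right)} = \frac{\sqrt{2} \sqrt{-78}}{\left(-6125 + 4467\right) \left(-39580 - 10473\right)} = \frac{\sqrt{2} i \sqrt{78}}{\left(-1658\right) \left(-50053\right)} = \frac{2 i \sqrt{39}}{82987874} = 2 i \sqrt{39} \cdot \frac{1}{82987874} = \frac{i \sqrt{39}}{41493937}$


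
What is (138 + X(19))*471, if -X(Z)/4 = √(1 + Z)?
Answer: 64998 - 3768*√5 ≈ 56573.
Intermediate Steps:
X(Z) = -4*√(1 + Z)
(138 + X(19))*471 = (138 - 4*√(1 + 19))*471 = (138 - 8*√5)*471 = 64998 - 3768*√5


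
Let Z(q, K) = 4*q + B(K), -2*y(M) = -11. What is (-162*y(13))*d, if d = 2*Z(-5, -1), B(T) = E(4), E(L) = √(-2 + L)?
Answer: 35640 - 1782*√2 ≈ 33120.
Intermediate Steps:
y(M) = 11/2 (y(M) = -½*(-11) = 11/2)
B(T) = √2 (B(T) = √(-2 + 4) = √2)
Z(q, K) = √2 + 4*q (Z(q, K) = 4*q + √2 = √2 + 4*q)
d = -40 + 2*√2 (d = 2*(√2 + 4*(-5)) = 2*(√2 - 20) = 2*(-20 + √2) = -40 + 2*√2 ≈ -37.172)
(-162*y(13))*d = (-162*11/2)*(-40 + 2*√2) = -891*(-40 + 2*√2) = 35640 - 1782*√2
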